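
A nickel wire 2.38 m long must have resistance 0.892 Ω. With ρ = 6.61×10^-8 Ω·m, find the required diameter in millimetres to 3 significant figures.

A = ρL/R = (6.61×10^-8)(2.38)/(0.892) = 1.764e-07 m²
d = 2√(A/π) = 4.739e-04 m = 0.474 mm

0.474 mm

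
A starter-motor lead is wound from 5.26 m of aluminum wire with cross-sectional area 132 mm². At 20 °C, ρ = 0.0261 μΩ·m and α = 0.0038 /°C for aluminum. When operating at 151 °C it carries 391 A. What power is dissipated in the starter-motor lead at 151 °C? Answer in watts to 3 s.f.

238 W

ρ = 0.0261 μΩ·m = 2.61×10^-8 Ω·m
A = 132 mm² = 1.320e-04 m²
R₍20₎ = ρL/A = (2.61×10^-8)(5.26)/(1.320e-04) = 0.00104 Ω
R₍151₎ = R₍20₎(1 + αΔT) = 0.00104 × (1 + 0.0038×131) = 0.001558 Ω
P = I²R = (391)² × 0.001558 = 238 W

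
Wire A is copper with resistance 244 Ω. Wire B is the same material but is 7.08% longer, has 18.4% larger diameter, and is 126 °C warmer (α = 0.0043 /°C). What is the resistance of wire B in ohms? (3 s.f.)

R ∝ ρL/d² with ρ ∝ (1+αΔT), so R_B/R_A = (1 + 7.08/100) × (1 + 18.4/100)⁻² × (1 + 0.0043×126)
= 1.071 × 0.7133 × 1.542 = 1.178
R_B = 1.178 × 244 = 287 Ω

287 Ω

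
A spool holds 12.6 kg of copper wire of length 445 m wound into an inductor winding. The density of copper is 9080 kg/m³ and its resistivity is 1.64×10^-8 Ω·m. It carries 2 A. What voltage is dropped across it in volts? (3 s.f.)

A = m/(density·L) = 12.6/(9080×445) = 3.1183e-06 m²
R = ρL/A = (1.64×10^-8)(445)/(3.1183e-06) = 2.34 Ω
V = IR = 2 × 2.34 = 4.68 V

4.68 V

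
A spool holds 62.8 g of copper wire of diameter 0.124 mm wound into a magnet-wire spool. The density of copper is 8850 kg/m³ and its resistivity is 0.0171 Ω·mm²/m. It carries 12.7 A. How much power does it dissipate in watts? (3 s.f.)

1.34×10^5 W

ρ = 0.0171 Ω·mm²/m = 1.71×10^-8 Ω·m
A = π(d/2)² = π(6.2000e-05 m)² = 1.2076e-08 m²
L = m/(density·A) = 0.0628/(8850×1.2076e-08) = 587.6 m
R = ρL/A = (1.71×10^-8)(587.6)/(1.2076e-08) = 832 Ω
P = I²R = (12.7)² × 832 = 1.34×10^5 W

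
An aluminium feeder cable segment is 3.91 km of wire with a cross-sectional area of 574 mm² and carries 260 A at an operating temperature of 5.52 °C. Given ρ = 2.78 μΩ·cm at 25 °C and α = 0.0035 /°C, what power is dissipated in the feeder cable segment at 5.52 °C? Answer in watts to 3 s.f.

11900 W

ρ = 2.78 μΩ·cm = 2.78×10^-8 Ω·m
A = 574 mm² = 5.740e-04 m²
R₍25₎ = ρL/A = (2.78×10^-8)(3910)/(5.740e-04) = 0.1894 Ω
R₍5.52₎ = R₍25₎(1 + αΔT) = 0.1894 × (1 + 0.0035×-19.5) = 0.1765 Ω
P = I²R = (260)² × 0.1765 = 11900 W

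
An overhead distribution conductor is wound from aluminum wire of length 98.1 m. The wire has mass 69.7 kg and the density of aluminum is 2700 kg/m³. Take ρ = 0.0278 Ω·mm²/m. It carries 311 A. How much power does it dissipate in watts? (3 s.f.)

1000 W

ρ = 0.0278 Ω·mm²/m = 2.78×10^-8 Ω·m
A = m/(density·L) = 69.7/(2700×98.1) = 2.6315e-04 m²
R = ρL/A = (2.78×10^-8)(98.1)/(2.6315e-04) = 0.01036 Ω
P = I²R = (311)² × 0.01036 = 1000 W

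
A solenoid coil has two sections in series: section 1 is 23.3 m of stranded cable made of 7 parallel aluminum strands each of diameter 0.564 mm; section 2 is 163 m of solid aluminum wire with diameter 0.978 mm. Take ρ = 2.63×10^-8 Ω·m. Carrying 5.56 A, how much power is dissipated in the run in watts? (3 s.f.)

187 W

Section 1: A_strand = π(2.8200e-04)² = 2.498e-07 m²; R₁ = ρL/(N·A_s) = (2.63×10^-8)(23.3)/(7×2.498e-07) = 0.3504 Ω
Section 2: A = π(d/2)² = π(4.8900e-04 m)² = 7.512e-07 m²
R₂ = (2.63×10^-8)(163)/(7.512e-07) = 5.707 Ω
R = R₁ + R₂ = 6.057 Ω
P = I²R = (5.56)² × 6.057 = 187 W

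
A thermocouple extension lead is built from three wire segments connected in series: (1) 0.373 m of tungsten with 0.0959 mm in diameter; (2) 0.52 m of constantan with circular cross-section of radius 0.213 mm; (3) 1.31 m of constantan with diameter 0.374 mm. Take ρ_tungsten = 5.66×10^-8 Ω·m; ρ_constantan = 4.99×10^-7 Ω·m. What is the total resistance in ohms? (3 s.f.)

Seg 1: A = π(d/2)² = π(4.7950e-05 m)² = 7.223e-09 m²
R_1 = (5.66×10^-8)(0.373)/(7.223e-09) = 2.923 Ω
Seg 2: A = πr² = π(2.1300e-04 m)² = 1.425e-07 m²
R_2 = (4.99×10^-7)(0.52)/(1.425e-07) = 1.821 Ω
Seg 3: A = π(d/2)² = π(1.8700e-04 m)² = 1.099e-07 m²
R_3 = (4.99×10^-7)(1.31)/(1.099e-07) = 5.95 Ω
R_total = R_1 + R_2 + R_3 = 10.7 Ω

10.7 Ω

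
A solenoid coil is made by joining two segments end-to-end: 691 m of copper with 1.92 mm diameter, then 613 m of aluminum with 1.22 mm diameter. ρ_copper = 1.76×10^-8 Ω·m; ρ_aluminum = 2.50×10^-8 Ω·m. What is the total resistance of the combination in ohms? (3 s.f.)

Segment 1: A = π(d/2)² = π(9.6000e-04 m)² = 2.895e-06 m²
R₁ = ρL/A = (1.76×10^-8)(691)/(2.895e-06) = 4.2 Ω
Segment 2: A = π(d/2)² = π(6.1000e-04 m)² = 1.169e-06 m²
R₂ = (2.50×10^-8)(613)/(1.169e-06) = 13.11 Ω
R = R₁ + R₂ = 17.3 Ω

17.3 Ω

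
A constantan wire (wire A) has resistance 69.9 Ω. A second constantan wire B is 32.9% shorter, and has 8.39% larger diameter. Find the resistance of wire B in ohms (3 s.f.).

R ∝ L/d², so R_B/R_A = (1 − 32.9/100) × (1 + 8.39/100)⁻²
= 0.671 × 0.8512 = 0.5711
R_B = 0.5711 × 69.9 = 39.9 Ω

39.9 Ω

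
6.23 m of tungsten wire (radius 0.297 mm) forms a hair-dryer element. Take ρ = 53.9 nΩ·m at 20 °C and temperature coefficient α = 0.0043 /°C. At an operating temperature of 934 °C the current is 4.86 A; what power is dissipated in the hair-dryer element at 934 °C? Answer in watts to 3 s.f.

ρ = 53.9 nΩ·m = 5.39×10^-8 Ω·m
A = πr² = π(2.9700e-04 m)² = 2.771e-07 m²
R₍20₎ = ρL/A = (5.39×10^-8)(6.23)/(2.771e-07) = 1.212 Ω
R₍934₎ = R₍20₎(1 + αΔT) = 1.212 × (1 + 0.0043×914) = 5.974 Ω
P = I²R = (4.86)² × 5.974 = 141 W

141 W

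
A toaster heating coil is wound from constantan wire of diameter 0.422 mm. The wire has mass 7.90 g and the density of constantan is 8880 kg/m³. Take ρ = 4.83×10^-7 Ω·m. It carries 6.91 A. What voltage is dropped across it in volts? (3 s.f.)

152 V

A = π(d/2)² = π(2.1100e-04 m)² = 1.3987e-07 m²
L = m/(density·A) = 0.0079/(8880×1.3987e-07) = 6.361 m
R = ρL/A = (4.83×10^-7)(6.361)/(1.3987e-07) = 21.97 Ω
V = IR = 6.91 × 21.97 = 152 V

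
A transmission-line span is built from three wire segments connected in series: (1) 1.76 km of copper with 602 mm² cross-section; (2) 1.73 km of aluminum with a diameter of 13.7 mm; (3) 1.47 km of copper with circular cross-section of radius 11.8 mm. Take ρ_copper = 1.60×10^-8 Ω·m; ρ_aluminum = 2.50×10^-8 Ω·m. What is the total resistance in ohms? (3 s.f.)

Seg 1: A = 602 mm² = 6.020e-04 m²
R_1 = (1.60×10^-8)(1760)/(6.020e-04) = 0.04678 Ω
Seg 2: A = π(d/2)² = π(6.8500e-03 m)² = 1.474e-04 m²
R_2 = (2.50×10^-8)(1730)/(1.474e-04) = 0.2934 Ω
Seg 3: A = πr² = π(1.1800e-02 m)² = 4.374e-04 m²
R_3 = (1.60×10^-8)(1470)/(4.374e-04) = 0.05377 Ω
R_total = R_1 + R_2 + R_3 = 0.394 Ω

0.394 Ω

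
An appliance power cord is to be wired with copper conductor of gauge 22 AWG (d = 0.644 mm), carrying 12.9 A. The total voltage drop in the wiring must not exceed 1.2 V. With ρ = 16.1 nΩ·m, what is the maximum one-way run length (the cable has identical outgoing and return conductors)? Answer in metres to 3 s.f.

0.941 m

ρ = 16.1 nΩ·m = 1.61×10^-8 Ω·m
A = π(0.644/2 mm)² = π(3.2200e-04 m)² = 3.257e-07 m²
L_max = V_max·A/(2·ρI) = (1.2)(3.257e-07)/(2×1.61×10^-8×12.9) = 0.941 m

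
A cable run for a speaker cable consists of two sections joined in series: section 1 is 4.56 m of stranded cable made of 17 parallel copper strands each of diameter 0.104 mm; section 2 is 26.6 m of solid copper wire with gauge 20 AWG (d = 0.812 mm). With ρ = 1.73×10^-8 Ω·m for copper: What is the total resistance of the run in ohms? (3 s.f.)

1.43 Ω

Section 1: A_strand = π(5.2000e-05)² = 8.495e-09 m²; R₁ = ρL/(N·A_s) = (1.73×10^-8)(4.56)/(17×8.495e-09) = 0.5463 Ω
Section 2: A = π(0.812/2 mm)² = π(4.0600e-04 m)² = 5.178e-07 m²
R₂ = (1.73×10^-8)(26.6)/(5.178e-07) = 0.8886 Ω
R = R₁ + R₂ = 1.43 Ω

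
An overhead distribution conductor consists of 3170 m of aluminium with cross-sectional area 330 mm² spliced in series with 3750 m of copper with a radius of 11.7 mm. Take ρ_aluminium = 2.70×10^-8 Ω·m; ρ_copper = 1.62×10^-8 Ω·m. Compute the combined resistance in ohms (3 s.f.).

0.401 Ω

Segment 1: A = 330 mm² = 3.300e-04 m²
R₁ = ρL/A = (2.70×10^-8)(3170)/(3.300e-04) = 0.2594 Ω
Segment 2: A = πr² = π(1.1700e-02 m)² = 4.301e-04 m²
R₂ = (1.62×10^-8)(3750)/(4.301e-04) = 0.1413 Ω
R = R₁ + R₂ = 0.401 Ω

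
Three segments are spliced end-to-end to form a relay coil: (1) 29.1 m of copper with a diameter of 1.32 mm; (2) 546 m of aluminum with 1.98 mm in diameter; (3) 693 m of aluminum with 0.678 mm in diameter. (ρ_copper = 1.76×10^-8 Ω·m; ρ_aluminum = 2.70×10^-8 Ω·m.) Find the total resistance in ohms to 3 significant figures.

57.0 Ω

Seg 1: A = π(d/2)² = π(6.6000e-04 m)² = 1.368e-06 m²
R_1 = (1.76×10^-8)(29.1)/(1.368e-06) = 0.3743 Ω
Seg 2: A = π(d/2)² = π(9.9000e-04 m)² = 3.079e-06 m²
R_2 = (2.70×10^-8)(546)/(3.079e-06) = 4.788 Ω
Seg 3: A = π(d/2)² = π(3.3900e-04 m)² = 3.610e-07 m²
R_3 = (2.70×10^-8)(693)/(3.610e-07) = 51.83 Ω
R_total = R_1 + R_2 + R_3 = 57.0 Ω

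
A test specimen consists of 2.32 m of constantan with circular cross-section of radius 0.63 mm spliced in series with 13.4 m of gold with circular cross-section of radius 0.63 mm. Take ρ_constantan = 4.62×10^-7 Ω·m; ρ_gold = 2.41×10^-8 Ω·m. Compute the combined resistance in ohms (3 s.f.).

1.12 Ω

Segment 1: A = πr² = π(6.3000e-04 m)² = 1.247e-06 m²
R₁ = ρL/A = (4.62×10^-7)(2.32)/(1.247e-06) = 0.8596 Ω
R₂ = (2.41×10^-8)(13.4)/(1.247e-06) = 0.259 Ω
R = R₁ + R₂ = 1.12 Ω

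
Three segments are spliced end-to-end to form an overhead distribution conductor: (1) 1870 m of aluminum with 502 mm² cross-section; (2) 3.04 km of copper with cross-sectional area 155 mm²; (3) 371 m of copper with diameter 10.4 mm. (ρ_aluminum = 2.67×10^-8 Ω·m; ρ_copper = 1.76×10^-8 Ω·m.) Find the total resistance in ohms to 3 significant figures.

0.522 Ω

Seg 1: A = 502 mm² = 5.020e-04 m²
R_1 = (2.67×10^-8)(1870)/(5.020e-04) = 0.09946 Ω
Seg 2: A = 155 mm² = 1.550e-04 m²
R_2 = (1.76×10^-8)(3040)/(1.550e-04) = 0.3452 Ω
Seg 3: A = π(d/2)² = π(5.2000e-03 m)² = 8.495e-05 m²
R_3 = (1.76×10^-8)(371)/(8.495e-05) = 0.07687 Ω
R_total = R_1 + R_2 + R_3 = 0.522 Ω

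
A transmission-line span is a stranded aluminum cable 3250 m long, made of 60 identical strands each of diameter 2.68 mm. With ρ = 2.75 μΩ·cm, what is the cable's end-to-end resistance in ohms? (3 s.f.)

ρ = 2.75 μΩ·cm = 2.75×10^-8 Ω·m
A_strand = π(1.3400e-03 m)² = 5.641e-06 m²
R_strand = ρL/A = (2.75×10^-8)(3250)/(5.641e-06) = 15.84 Ω
R_total = R_strand/N = 15.84/60 = 0.264 Ω

0.264 Ω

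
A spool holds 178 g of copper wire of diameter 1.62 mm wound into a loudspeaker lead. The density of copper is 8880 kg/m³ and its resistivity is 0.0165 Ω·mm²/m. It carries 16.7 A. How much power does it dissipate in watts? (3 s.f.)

ρ = 0.0165 Ω·mm²/m = 1.65×10^-8 Ω·m
A = π(d/2)² = π(8.1000e-04 m)² = 2.0612e-06 m²
L = m/(density·A) = 0.178/(8880×2.0612e-06) = 9.725 m
R = ρL/A = (1.65×10^-8)(9.725)/(2.0612e-06) = 0.07785 Ω
P = I²R = (16.7)² × 0.07785 = 21.7 W

21.7 W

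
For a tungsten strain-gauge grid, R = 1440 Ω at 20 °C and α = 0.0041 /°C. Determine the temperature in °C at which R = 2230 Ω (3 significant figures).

154 °C

R = R₀(1 + α(T − T₀)) ⇒ T = T₀ + (R/R₀ − 1)/α
T = 20 + (2230/1440 − 1)/0.0041 = 20 + (0.5486)/0.0041 = 154 °C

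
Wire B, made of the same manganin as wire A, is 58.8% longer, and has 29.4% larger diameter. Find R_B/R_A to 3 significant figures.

R ∝ L/d², so R_B/R_A = (1 + 58.8/100) × (1 + 29.4/100)⁻²
= 1.588 × 0.5972 = 0.948

0.948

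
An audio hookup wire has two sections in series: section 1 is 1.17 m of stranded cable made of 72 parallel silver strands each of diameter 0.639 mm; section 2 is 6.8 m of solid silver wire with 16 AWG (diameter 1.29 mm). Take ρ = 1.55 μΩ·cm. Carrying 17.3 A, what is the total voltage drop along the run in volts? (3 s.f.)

ρ = 1.55 μΩ·cm = 1.55×10^-8 Ω·m
Section 1: A_strand = π(3.1950e-04)² = 3.207e-07 m²; R₁ = ρL/(N·A_s) = (1.55×10^-8)(1.17)/(72×3.207e-07) = 7.854×10^-4 Ω
Section 2: A = π(1.29/2 mm)² = π(6.4500e-04 m)² = 1.307e-06 m²
R₂ = (1.55×10^-8)(6.8)/(1.307e-06) = 0.08064 Ω
R = R₁ + R₂ = 0.08143 Ω
V = IR = 17.3 × 0.08143 = 1.41 V

1.41 V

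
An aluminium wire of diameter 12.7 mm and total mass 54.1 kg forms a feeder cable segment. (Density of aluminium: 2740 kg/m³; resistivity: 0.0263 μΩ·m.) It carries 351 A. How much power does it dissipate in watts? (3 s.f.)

ρ = 0.0263 μΩ·m = 2.63×10^-8 Ω·m
A = π(d/2)² = π(6.3500e-03 m)² = 1.2668e-04 m²
L = m/(density·A) = 54.1/(2740×1.2668e-04) = 155.9 m
R = ρL/A = (2.63×10^-8)(155.9)/(1.2668e-04) = 0.03236 Ω
P = I²R = (351)² × 0.03236 = 3990 W

3990 W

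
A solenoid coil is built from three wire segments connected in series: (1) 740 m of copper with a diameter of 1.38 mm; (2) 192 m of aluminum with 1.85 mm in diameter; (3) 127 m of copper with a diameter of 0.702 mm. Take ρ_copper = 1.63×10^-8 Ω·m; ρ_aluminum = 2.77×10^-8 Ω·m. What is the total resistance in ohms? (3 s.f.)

15.4 Ω

Seg 1: A = π(d/2)² = π(6.9000e-04 m)² = 1.496e-06 m²
R_1 = (1.63×10^-8)(740)/(1.496e-06) = 8.064 Ω
Seg 2: A = π(d/2)² = π(9.2500e-04 m)² = 2.688e-06 m²
R_2 = (2.77×10^-8)(192)/(2.688e-06) = 1.979 Ω
Seg 3: A = π(d/2)² = π(3.5100e-04 m)² = 3.870e-07 m²
R_3 = (1.63×10^-8)(127)/(3.870e-07) = 5.348 Ω
R_total = R_1 + R_2 + R_3 = 15.4 Ω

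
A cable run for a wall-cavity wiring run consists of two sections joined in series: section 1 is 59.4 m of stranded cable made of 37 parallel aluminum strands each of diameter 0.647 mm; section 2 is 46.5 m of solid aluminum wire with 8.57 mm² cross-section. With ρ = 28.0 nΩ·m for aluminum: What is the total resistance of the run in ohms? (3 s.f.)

ρ = 28.0 nΩ·m = 2.80×10^-8 Ω·m
Section 1: A_strand = π(3.2350e-04)² = 3.288e-07 m²; R₁ = ρL/(N·A_s) = (2.80×10^-8)(59.4)/(37×3.288e-07) = 0.1367 Ω
Section 2: A = 8.57 mm² = 8.570e-06 m²
R₂ = (2.80×10^-8)(46.5)/(8.570e-06) = 0.1519 Ω
R = R₁ + R₂ = 0.289 Ω

0.289 Ω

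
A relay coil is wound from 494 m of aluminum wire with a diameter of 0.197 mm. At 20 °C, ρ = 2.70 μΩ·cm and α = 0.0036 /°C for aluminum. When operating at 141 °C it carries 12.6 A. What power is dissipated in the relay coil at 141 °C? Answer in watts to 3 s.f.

ρ = 2.70 μΩ·cm = 2.70×10^-8 Ω·m
A = π(d/2)² = π(9.8500e-05 m)² = 3.048e-08 m²
R₍20₎ = ρL/A = (2.70×10^-8)(494)/(3.048e-08) = 437.6 Ω
R₍141₎ = R₍20₎(1 + αΔT) = 437.6 × (1 + 0.0036×121) = 628.2 Ω
P = I²R = (12.6)² × 628.2 = 99700 W

99700 W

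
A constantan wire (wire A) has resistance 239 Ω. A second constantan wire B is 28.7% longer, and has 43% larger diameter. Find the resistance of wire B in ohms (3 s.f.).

150 Ω

R ∝ L/d², so R_B/R_A = (1 + 28.7/100) × (1 + 43/100)⁻²
= 1.287 × 0.489 = 0.6294
R_B = 0.6294 × 239 = 150 Ω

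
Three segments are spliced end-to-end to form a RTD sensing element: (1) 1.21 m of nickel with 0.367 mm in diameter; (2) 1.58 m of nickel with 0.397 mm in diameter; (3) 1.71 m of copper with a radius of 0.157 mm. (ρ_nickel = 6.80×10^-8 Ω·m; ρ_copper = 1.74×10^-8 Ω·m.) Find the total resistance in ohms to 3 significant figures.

2.03 Ω

Seg 1: A = π(d/2)² = π(1.8350e-04 m)² = 1.058e-07 m²
R_1 = (6.80×10^-8)(1.21)/(1.058e-07) = 0.7778 Ω
Seg 2: A = π(d/2)² = π(1.9850e-04 m)² = 1.238e-07 m²
R_2 = (6.80×10^-8)(1.58)/(1.238e-07) = 0.868 Ω
Seg 3: A = πr² = π(1.5700e-04 m)² = 7.744e-08 m²
R_3 = (1.74×10^-8)(1.71)/(7.744e-08) = 0.3842 Ω
R_total = R_1 + R_2 + R_3 = 2.03 Ω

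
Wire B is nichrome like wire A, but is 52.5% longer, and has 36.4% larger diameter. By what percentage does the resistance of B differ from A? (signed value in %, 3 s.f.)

-18.0%

R ∝ L/d², so R_B/R_A = (1 + 52.5/100) × (1 + 36.4/100)⁻²
= 1.525 × 0.5375 = 0.8197
(R_B − R_A)/R_A = 0.8197 − 1 = -18.0%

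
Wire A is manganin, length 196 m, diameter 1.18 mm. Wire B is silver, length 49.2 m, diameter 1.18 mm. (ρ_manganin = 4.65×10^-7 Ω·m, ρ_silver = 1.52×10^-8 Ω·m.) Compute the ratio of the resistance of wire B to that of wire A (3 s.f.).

R ∝ ρL/d², so R_B/R_A = (ρ_B/ρ_A) × (L_B/L_A)
= (1.52×10^-8/4.65×10^-7) × (49.2/196) = 0.00821

0.00821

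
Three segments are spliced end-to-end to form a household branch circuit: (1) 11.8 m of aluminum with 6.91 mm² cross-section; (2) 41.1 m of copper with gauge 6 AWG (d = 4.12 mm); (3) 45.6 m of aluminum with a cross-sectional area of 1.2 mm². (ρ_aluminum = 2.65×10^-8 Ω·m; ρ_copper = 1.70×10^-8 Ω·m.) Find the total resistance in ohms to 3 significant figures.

Seg 1: A = 6.91 mm² = 6.910e-06 m²
R_1 = (2.65×10^-8)(11.8)/(6.910e-06) = 0.04525 Ω
Seg 2: A = π(4.12/2 mm)² = π(2.0600e-03 m)² = 1.333e-05 m²
R_2 = (1.70×10^-8)(41.1)/(1.333e-05) = 0.05241 Ω
Seg 3: A = 1.2 mm² = 1.200e-06 m²
R_3 = (2.65×10^-8)(45.6)/(1.200e-06) = 1.007 Ω
R_total = R_1 + R_2 + R_3 = 1.10 Ω

1.10 Ω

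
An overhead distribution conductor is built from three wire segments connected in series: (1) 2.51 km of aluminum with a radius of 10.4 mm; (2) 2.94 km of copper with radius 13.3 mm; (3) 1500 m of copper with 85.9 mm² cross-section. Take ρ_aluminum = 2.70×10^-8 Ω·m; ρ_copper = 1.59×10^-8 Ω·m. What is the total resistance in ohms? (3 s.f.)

0.561 Ω

Seg 1: A = πr² = π(1.0400e-02 m)² = 3.398e-04 m²
R_1 = (2.70×10^-8)(2510)/(3.398e-04) = 0.1994 Ω
Seg 2: A = πr² = π(1.3300e-02 m)² = 5.557e-04 m²
R_2 = (1.59×10^-8)(2940)/(5.557e-04) = 0.08412 Ω
Seg 3: A = 85.9 mm² = 8.590e-05 m²
R_3 = (1.59×10^-8)(1500)/(8.590e-05) = 0.2776 Ω
R_total = R_1 + R_2 + R_3 = 0.561 Ω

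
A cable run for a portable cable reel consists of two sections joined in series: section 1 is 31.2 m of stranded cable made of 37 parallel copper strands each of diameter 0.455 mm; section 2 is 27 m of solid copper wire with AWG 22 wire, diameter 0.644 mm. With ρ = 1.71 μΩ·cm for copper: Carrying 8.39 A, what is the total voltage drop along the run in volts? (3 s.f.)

ρ = 1.71 μΩ·cm = 1.71×10^-8 Ω·m
Section 1: A_strand = π(2.2750e-04)² = 1.626e-07 m²; R₁ = ρL/(N·A_s) = (1.71×10^-8)(31.2)/(37×1.626e-07) = 0.08868 Ω
Section 2: A = π(0.644/2 mm)² = π(3.2200e-04 m)² = 3.257e-07 m²
R₂ = (1.71×10^-8)(27)/(3.257e-07) = 1.417 Ω
R = R₁ + R₂ = 1.506 Ω
V = IR = 8.39 × 1.506 = 12.6 V

12.6 V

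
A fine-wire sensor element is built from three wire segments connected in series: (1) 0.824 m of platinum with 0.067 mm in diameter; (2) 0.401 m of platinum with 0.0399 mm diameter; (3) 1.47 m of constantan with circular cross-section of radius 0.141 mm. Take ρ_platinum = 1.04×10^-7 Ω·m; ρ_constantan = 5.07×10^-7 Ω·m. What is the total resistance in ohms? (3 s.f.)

Seg 1: A = π(d/2)² = π(3.3500e-05 m)² = 3.526e-09 m²
R_1 = (1.04×10^-7)(0.824)/(3.526e-09) = 24.31 Ω
Seg 2: A = π(d/2)² = π(1.9950e-05 m)² = 1.250e-09 m²
R_2 = (1.04×10^-7)(0.401)/(1.250e-09) = 33.35 Ω
Seg 3: A = πr² = π(1.4100e-04 m)² = 6.246e-08 m²
R_3 = (5.07×10^-7)(1.47)/(6.246e-08) = 11.93 Ω
R_total = R_1 + R_2 + R_3 = 69.6 Ω

69.6 Ω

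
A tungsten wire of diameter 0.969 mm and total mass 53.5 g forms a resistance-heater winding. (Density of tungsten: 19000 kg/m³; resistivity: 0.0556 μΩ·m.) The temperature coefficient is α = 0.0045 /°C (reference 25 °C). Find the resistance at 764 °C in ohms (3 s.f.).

1.25 Ω

ρ = 0.0556 μΩ·m = 5.56×10^-8 Ω·m
A = π(d/2)² = π(4.8450e-04 m)² = 7.3746e-07 m²
L = m/(density·A) = 0.0535/(19000×7.3746e-07) = 3.818 m
R = ρL/A = (5.56×10^-8)(3.818)/(7.3746e-07) = 0.2879 Ω
R(764 °C) = 0.2879 × (1 + 0.0045×739) = 1.25 Ω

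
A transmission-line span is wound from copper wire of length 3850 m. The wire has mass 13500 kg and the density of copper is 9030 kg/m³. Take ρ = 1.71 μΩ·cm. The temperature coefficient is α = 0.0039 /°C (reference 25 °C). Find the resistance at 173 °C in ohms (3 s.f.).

ρ = 1.71 μΩ·cm = 1.71×10^-8 Ω·m
A = m/(density·L) = 13500/(9030×3850) = 3.8832e-04 m²
R = ρL/A = (1.71×10^-8)(3850)/(3.8832e-04) = 0.1695 Ω
R(173 °C) = 0.1695 × (1 + 0.0039×148) = 0.267 Ω

0.267 Ω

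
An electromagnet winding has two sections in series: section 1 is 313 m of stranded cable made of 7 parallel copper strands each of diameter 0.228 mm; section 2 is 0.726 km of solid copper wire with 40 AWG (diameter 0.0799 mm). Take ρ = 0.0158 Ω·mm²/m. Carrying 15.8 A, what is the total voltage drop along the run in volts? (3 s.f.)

ρ = 0.0158 Ω·mm²/m = 1.58×10^-8 Ω·m
Section 1: A_strand = π(1.1400e-04)² = 4.083e-08 m²; R₁ = ρL/(N·A_s) = (1.58×10^-8)(313)/(7×4.083e-08) = 17.3 Ω
Section 2: A = π(0.0799/2 mm)² = π(3.9950e-05 m)² = 5.014e-09 m²
R₂ = (1.58×10^-8)(726)/(5.014e-09) = 2288 Ω
R = R₁ + R₂ = 2305 Ω
V = IR = 15.8 × 2305 = 36400 V

36400 V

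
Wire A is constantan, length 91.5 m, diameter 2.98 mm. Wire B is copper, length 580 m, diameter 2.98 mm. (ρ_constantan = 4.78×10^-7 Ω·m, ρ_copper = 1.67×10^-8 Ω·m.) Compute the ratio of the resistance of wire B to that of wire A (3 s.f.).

0.221

R ∝ ρL/d², so R_B/R_A = (ρ_B/ρ_A) × (L_B/L_A)
= (1.67×10^-8/4.78×10^-7) × (580/91.5) = 0.221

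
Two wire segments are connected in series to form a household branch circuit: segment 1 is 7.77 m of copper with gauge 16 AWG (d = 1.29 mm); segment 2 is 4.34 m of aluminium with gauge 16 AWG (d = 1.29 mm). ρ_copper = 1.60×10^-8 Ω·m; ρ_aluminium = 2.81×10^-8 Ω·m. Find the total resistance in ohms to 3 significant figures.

Segment 1: A = π(1.29/2 mm)² = π(6.4500e-04 m)² = 1.307e-06 m²
R₁ = ρL/A = (1.60×10^-8)(7.77)/(1.307e-06) = 0.09512 Ω
R₂ = (2.81×10^-8)(4.34)/(1.307e-06) = 0.09331 Ω
R = R₁ + R₂ = 0.188 Ω

0.188 Ω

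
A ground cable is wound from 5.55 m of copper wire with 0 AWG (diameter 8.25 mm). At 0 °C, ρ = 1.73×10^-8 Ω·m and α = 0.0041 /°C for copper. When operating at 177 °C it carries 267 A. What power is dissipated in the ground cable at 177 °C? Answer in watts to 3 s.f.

A = π(8.25/2 mm)² = π(4.1250e-03 m)² = 5.346e-05 m²
R₍0₎ = ρL/A = (1.73×10^-8)(5.55)/(5.346e-05) = 0.001796 Ω
R₍177₎ = R₍0₎(1 + αΔT) = 0.001796 × (1 + 0.0041×177) = 0.0031 Ω
P = I²R = (267)² × 0.0031 = 221 W

221 W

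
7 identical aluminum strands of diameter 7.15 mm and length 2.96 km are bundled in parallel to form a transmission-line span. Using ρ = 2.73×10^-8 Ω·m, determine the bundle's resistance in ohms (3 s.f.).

0.288 Ω

A_strand = π(3.5750e-03 m)² = 4.015e-05 m²
R_strand = ρL/A = (2.73×10^-8)(2960)/(4.015e-05) = 2.013 Ω
R_total = R_strand/N = 2.013/7 = 0.288 Ω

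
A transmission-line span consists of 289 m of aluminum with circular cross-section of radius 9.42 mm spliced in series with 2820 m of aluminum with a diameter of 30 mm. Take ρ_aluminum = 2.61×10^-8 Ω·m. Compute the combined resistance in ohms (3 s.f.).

0.131 Ω

Segment 1: A = πr² = π(9.4200e-03 m)² = 2.788e-04 m²
R₁ = ρL/A = (2.61×10^-8)(289)/(2.788e-04) = 0.02706 Ω
Segment 2: A = π(d/2)² = π(1.5000e-02 m)² = 7.069e-04 m²
R₂ = (2.61×10^-8)(2820)/(7.069e-04) = 0.1041 Ω
R = R₁ + R₂ = 0.131 Ω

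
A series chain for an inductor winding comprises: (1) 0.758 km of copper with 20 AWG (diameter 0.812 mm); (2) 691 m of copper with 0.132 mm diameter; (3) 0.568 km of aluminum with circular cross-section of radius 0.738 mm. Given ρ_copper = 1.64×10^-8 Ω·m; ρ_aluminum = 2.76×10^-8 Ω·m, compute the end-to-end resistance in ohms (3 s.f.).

861 Ω

Seg 1: A = π(0.812/2 mm)² = π(4.0600e-04 m)² = 5.178e-07 m²
R_1 = (1.64×10^-8)(758)/(5.178e-07) = 24.01 Ω
Seg 2: A = π(d/2)² = π(6.6000e-05 m)² = 1.368e-08 m²
R_2 = (1.64×10^-8)(691)/(1.368e-08) = 828.1 Ω
Seg 3: A = πr² = π(7.3800e-04 m)² = 1.711e-06 m²
R_3 = (2.76×10^-8)(568)/(1.711e-06) = 9.162 Ω
R_total = R_1 + R_2 + R_3 = 861 Ω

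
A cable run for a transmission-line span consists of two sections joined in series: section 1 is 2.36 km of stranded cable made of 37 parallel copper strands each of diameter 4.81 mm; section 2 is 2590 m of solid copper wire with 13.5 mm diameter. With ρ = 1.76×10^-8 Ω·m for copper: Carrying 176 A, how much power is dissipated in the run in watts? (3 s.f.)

11800 W

Section 1: A_strand = π(2.4050e-03)² = 1.817e-05 m²; R₁ = ρL/(N·A_s) = (1.76×10^-8)(2360)/(37×1.817e-05) = 0.06178 Ω
Section 2: A = π(d/2)² = π(6.7500e-03 m)² = 1.431e-04 m²
R₂ = (1.76×10^-8)(2590)/(1.431e-04) = 0.3185 Ω
R = R₁ + R₂ = 0.3802 Ω
P = I²R = (176)² × 0.3802 = 11800 W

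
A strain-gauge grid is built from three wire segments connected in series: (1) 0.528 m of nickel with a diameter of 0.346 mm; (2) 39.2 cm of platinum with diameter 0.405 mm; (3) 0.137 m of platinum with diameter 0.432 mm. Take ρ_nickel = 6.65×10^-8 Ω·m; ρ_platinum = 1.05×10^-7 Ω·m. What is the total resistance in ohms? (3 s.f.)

Seg 1: A = π(d/2)² = π(1.7300e-04 m)² = 9.402e-08 m²
R_1 = (6.65×10^-8)(0.528)/(9.402e-08) = 0.3734 Ω
Seg 2: A = π(d/2)² = π(2.0250e-04 m)² = 1.288e-07 m²
R_2 = (1.05×10^-7)(0.392)/(1.288e-07) = 0.3195 Ω
Seg 3: A = π(d/2)² = π(2.1600e-04 m)² = 1.466e-07 m²
R_3 = (1.05×10^-7)(0.137)/(1.466e-07) = 0.09814 Ω
R_total = R_1 + R_2 + R_3 = 0.791 Ω

0.791 Ω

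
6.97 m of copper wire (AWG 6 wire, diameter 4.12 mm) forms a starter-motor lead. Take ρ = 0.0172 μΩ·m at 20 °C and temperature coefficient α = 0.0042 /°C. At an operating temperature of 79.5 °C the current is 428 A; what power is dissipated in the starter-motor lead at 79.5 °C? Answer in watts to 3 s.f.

ρ = 0.0172 μΩ·m = 1.72×10^-8 Ω·m
A = π(4.12/2 mm)² = π(2.0600e-03 m)² = 1.333e-05 m²
R₍20₎ = ρL/A = (1.72×10^-8)(6.97)/(1.333e-05) = 0.008992 Ω
R₍79.5₎ = R₍20₎(1 + αΔT) = 0.008992 × (1 + 0.0042×59.5) = 0.01124 Ω
P = I²R = (428)² × 0.01124 = 2060 W

2060 W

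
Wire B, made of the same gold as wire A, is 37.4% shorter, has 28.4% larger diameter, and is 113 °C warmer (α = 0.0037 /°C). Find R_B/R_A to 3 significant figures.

0.538

R ∝ ρL/d² with ρ ∝ (1+αΔT), so R_B/R_A = (1 − 37.4/100) × (1 + 28.4/100)⁻² × (1 + 0.0037×113)
= 0.626 × 0.6066 × 1.418 = 0.538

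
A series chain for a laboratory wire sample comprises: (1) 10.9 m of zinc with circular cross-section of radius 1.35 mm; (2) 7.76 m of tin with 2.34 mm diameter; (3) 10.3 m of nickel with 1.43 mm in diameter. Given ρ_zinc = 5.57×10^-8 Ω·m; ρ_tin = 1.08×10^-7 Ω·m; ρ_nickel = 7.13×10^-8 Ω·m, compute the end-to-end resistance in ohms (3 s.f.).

0.758 Ω

Seg 1: A = πr² = π(1.3500e-03 m)² = 5.726e-06 m²
R_1 = (5.57×10^-8)(10.9)/(5.726e-06) = 0.106 Ω
Seg 2: A = π(d/2)² = π(1.1700e-03 m)² = 4.301e-06 m²
R_2 = (1.08×10^-7)(7.76)/(4.301e-06) = 0.1949 Ω
Seg 3: A = π(d/2)² = π(7.1500e-04 m)² = 1.606e-06 m²
R_3 = (7.13×10^-8)(10.3)/(1.606e-06) = 0.4573 Ω
R_total = R_1 + R_2 + R_3 = 0.758 Ω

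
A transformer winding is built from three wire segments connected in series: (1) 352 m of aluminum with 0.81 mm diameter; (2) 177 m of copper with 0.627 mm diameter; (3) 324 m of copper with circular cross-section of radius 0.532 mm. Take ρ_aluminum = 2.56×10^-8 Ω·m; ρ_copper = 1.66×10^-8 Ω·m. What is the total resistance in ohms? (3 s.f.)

Seg 1: A = π(d/2)² = π(4.0500e-04 m)² = 5.153e-07 m²
R_1 = (2.56×10^-8)(352)/(5.153e-07) = 17.49 Ω
Seg 2: A = π(d/2)² = π(3.1350e-04 m)² = 3.088e-07 m²
R_2 = (1.66×10^-8)(177)/(3.088e-07) = 9.516 Ω
Seg 3: A = πr² = π(5.3200e-04 m)² = 8.891e-07 m²
R_3 = (1.66×10^-8)(324)/(8.891e-07) = 6.049 Ω
R_total = R_1 + R_2 + R_3 = 33.1 Ω

33.1 Ω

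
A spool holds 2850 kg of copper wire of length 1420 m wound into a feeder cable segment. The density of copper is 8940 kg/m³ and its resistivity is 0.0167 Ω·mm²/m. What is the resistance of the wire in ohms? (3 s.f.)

ρ = 0.0167 Ω·mm²/m = 1.67×10^-8 Ω·m
A = m/(density·L) = 2850/(8940×1420) = 2.2450e-04 m²
R = ρL/A = (1.67×10^-8)(1420)/(2.2450e-04) = 0.106 Ω

0.106 Ω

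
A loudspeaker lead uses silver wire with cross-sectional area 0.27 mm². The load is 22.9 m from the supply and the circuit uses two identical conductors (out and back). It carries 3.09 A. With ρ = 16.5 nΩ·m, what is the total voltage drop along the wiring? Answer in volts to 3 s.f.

ρ = 16.5 nΩ·m = 1.65×10^-8 Ω·m
A = 0.27 mm² = 2.700e-07 m²
Total conductor length (both ways) L = 2 × 22.9 = 45.8 m
R = ρL/A = (1.65×10^-8)(45.8)/(2.700e-07) = 2.799 Ω
V = IR = 3.09 × 2.799 = 8.65 V

8.65 V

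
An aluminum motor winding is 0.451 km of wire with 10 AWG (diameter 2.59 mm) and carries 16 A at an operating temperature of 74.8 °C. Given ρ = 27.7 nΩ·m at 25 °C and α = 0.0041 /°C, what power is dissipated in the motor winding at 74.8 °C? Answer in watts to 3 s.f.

ρ = 27.7 nΩ·m = 2.77×10^-8 Ω·m
A = π(2.59/2 mm)² = π(1.2950e-03 m)² = 5.269e-06 m²
R₍25₎ = ρL/A = (2.77×10^-8)(451)/(5.269e-06) = 2.371 Ω
R₍74.8₎ = R₍25₎(1 + αΔT) = 2.371 × (1 + 0.0041×49.8) = 2.855 Ω
P = I²R = (16)² × 2.855 = 731 W

731 W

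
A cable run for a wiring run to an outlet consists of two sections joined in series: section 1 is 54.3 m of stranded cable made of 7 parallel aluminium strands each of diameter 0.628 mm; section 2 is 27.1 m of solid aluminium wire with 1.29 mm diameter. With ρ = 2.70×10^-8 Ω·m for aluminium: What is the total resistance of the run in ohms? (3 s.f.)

1.24 Ω

Section 1: A_strand = π(3.1400e-04)² = 3.097e-07 m²; R₁ = ρL/(N·A_s) = (2.70×10^-8)(54.3)/(7×3.097e-07) = 0.6762 Ω
Section 2: A = π(d/2)² = π(6.4500e-04 m)² = 1.307e-06 m²
R₂ = (2.70×10^-8)(27.1)/(1.307e-06) = 0.5598 Ω
R = R₁ + R₂ = 1.24 Ω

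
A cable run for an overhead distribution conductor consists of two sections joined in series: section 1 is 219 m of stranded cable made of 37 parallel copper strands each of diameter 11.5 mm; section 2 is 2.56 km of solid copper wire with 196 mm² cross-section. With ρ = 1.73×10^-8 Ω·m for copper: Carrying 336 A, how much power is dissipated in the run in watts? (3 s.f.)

Section 1: A_strand = π(5.7500e-03)² = 1.039e-04 m²; R₁ = ρL/(N·A_s) = (1.73×10^-8)(219)/(37×1.039e-04) = 9.858×10^-4 Ω
Section 2: A = 196 mm² = 1.960e-04 m²
R₂ = (1.73×10^-8)(2560)/(1.960e-04) = 0.226 Ω
R = R₁ + R₂ = 0.2269 Ω
P = I²R = (336)² × 0.2269 = 25600 W

25600 W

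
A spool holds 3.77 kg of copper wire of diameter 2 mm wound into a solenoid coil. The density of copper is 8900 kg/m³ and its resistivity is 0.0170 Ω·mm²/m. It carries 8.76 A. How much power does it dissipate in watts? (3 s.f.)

ρ = 0.0170 Ω·mm²/m = 1.70×10^-8 Ω·m
A = π(d/2)² = π(1.0000e-03 m)² = 3.1416e-06 m²
L = m/(density·A) = 3.77/(8900×3.1416e-06) = 134.8 m
R = ρL/A = (1.70×10^-8)(134.8)/(3.1416e-06) = 0.7296 Ω
P = I²R = (8.76)² × 0.7296 = 56.0 W

56.0 W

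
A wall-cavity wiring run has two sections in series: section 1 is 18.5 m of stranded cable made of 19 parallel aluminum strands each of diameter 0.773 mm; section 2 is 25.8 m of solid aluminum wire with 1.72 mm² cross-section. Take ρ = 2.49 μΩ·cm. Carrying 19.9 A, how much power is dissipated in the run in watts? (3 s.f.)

ρ = 2.49 μΩ·cm = 2.49×10^-8 Ω·m
Section 1: A_strand = π(3.8650e-04)² = 4.693e-07 m²; R₁ = ρL/(N·A_s) = (2.49×10^-8)(18.5)/(19×4.693e-07) = 0.05166 Ω
Section 2: A = 1.72 mm² = 1.720e-06 m²
R₂ = (2.49×10^-8)(25.8)/(1.720e-06) = 0.3735 Ω
R = R₁ + R₂ = 0.4252 Ω
P = I²R = (19.9)² × 0.4252 = 168 W

168 W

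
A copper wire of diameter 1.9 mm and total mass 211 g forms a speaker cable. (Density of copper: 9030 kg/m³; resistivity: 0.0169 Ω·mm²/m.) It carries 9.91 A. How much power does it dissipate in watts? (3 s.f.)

ρ = 0.0169 Ω·mm²/m = 1.69×10^-8 Ω·m
A = π(d/2)² = π(9.5000e-04 m)² = 2.8353e-06 m²
L = m/(density·A) = 0.211/(9030×2.8353e-06) = 8.241 m
R = ρL/A = (1.69×10^-8)(8.241)/(2.8353e-06) = 0.04912 Ω
P = I²R = (9.91)² × 0.04912 = 4.82 W

4.82 W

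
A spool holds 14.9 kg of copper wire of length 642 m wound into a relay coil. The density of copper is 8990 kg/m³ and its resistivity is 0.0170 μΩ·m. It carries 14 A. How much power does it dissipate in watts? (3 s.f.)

829 W

ρ = 0.0170 μΩ·m = 1.70×10^-8 Ω·m
A = m/(density·L) = 14.9/(8990×642) = 2.5816e-06 m²
R = ρL/A = (1.70×10^-8)(642)/(2.5816e-06) = 4.228 Ω
P = I²R = (14)² × 4.228 = 829 W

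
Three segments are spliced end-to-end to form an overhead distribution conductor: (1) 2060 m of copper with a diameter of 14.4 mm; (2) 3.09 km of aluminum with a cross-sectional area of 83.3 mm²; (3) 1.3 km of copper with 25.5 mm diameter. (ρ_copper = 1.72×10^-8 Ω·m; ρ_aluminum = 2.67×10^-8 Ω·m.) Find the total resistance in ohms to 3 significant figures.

1.25 Ω

Seg 1: A = π(d/2)² = π(7.2000e-03 m)² = 1.629e-04 m²
R_1 = (1.72×10^-8)(2060)/(1.629e-04) = 0.2176 Ω
Seg 2: A = 83.3 mm² = 8.330e-05 m²
R_2 = (2.67×10^-8)(3090)/(8.330e-05) = 0.9904 Ω
Seg 3: A = π(d/2)² = π(1.2750e-02 m)² = 5.107e-04 m²
R_3 = (1.72×10^-8)(1300)/(5.107e-04) = 0.04378 Ω
R_total = R_1 + R_2 + R_3 = 1.25 Ω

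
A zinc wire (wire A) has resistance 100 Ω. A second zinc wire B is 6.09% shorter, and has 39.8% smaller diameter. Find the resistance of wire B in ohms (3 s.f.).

R ∝ L/d², so R_B/R_A = (1 − 6.09/100) × (1 − 39.8/100)⁻²
= 0.9391 × 2.759 = 2.591
R_B = 2.591 × 100 = 259 Ω

259 Ω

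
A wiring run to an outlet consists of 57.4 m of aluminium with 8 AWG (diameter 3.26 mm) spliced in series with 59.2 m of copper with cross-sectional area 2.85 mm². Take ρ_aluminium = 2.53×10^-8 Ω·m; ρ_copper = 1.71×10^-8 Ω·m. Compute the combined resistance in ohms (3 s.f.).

Segment 1: A = π(3.26/2 mm)² = π(1.6300e-03 m)² = 8.347e-06 m²
R₁ = ρL/A = (2.53×10^-8)(57.4)/(8.347e-06) = 0.174 Ω
Segment 2: A = 2.85 mm² = 2.850e-06 m²
R₂ = (1.71×10^-8)(59.2)/(2.850e-06) = 0.3552 Ω
R = R₁ + R₂ = 0.529 Ω

0.529 Ω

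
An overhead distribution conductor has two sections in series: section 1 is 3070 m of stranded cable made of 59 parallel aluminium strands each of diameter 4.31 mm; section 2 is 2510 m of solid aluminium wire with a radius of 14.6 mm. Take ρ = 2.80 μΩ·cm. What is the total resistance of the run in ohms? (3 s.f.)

ρ = 2.80 μΩ·cm = 2.80×10^-8 Ω·m
Section 1: A_strand = π(2.1550e-03)² = 1.459e-05 m²; R₁ = ρL/(N·A_s) = (2.80×10^-8)(3070)/(59×1.459e-05) = 0.09986 Ω
Section 2: A = πr² = π(1.4600e-02 m)² = 6.697e-04 m²
R₂ = (2.80×10^-8)(2510)/(6.697e-04) = 0.1049 Ω
R = R₁ + R₂ = 0.205 Ω

0.205 Ω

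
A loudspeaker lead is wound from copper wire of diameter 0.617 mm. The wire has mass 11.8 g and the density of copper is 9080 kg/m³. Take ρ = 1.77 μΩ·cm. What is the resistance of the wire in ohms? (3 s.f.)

0.257 Ω

ρ = 1.77 μΩ·cm = 1.77×10^-8 Ω·m
A = π(d/2)² = π(3.0850e-04 m)² = 2.9899e-07 m²
L = m/(density·A) = 0.0118/(9080×2.9899e-07) = 4.346 m
R = ρL/A = (1.77×10^-8)(4.346)/(2.9899e-07) = 0.257 Ω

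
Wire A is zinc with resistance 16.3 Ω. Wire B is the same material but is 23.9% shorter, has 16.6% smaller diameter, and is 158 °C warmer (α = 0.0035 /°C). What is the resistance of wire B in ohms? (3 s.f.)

27.7 Ω

R ∝ ρL/d² with ρ ∝ (1+αΔT), so R_B/R_A = (1 − 23.9/100) × (1 − 16.6/100)⁻² × (1 + 0.0035×158)
= 0.761 × 1.438 × 1.553 = 1.699
R_B = 1.699 × 16.3 = 27.7 Ω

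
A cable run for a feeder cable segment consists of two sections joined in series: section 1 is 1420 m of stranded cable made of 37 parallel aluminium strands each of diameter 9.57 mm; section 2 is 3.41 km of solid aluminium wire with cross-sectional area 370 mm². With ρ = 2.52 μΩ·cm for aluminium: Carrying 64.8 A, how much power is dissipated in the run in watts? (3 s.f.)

1030 W

ρ = 2.52 μΩ·cm = 2.52×10^-8 Ω·m
Section 1: A_strand = π(4.7850e-03)² = 7.193e-05 m²; R₁ = ρL/(N·A_s) = (2.52×10^-8)(1420)/(37×7.193e-05) = 0.01345 Ω
Section 2: A = 370 mm² = 3.700e-04 m²
R₂ = (2.52×10^-8)(3410)/(3.700e-04) = 0.2322 Ω
R = R₁ + R₂ = 0.2457 Ω
P = I²R = (64.8)² × 0.2457 = 1030 W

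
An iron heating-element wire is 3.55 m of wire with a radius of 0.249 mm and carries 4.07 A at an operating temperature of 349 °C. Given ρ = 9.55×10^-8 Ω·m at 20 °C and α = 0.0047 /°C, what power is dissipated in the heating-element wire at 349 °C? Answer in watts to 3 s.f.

73.4 W

A = πr² = π(2.4900e-04 m)² = 1.948e-07 m²
R₍20₎ = ρL/A = (9.55×10^-8)(3.55)/(1.948e-07) = 1.741 Ω
R₍349₎ = R₍20₎(1 + αΔT) = 1.741 × (1 + 0.0047×329) = 4.432 Ω
P = I²R = (4.07)² × 4.432 = 73.4 W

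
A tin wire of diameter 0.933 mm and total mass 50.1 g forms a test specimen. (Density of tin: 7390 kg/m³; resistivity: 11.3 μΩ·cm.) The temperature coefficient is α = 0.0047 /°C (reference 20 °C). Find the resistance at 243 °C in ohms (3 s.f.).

ρ = 11.3 μΩ·cm = 1.13×10^-7 Ω·m
A = π(d/2)² = π(4.6650e-04 m)² = 6.8368e-07 m²
L = m/(density·A) = 0.0501/(7390×6.8368e-07) = 9.916 m
R = ρL/A = (1.13×10^-7)(9.916)/(6.8368e-07) = 1.639 Ω
R(243 °C) = 1.639 × (1 + 0.0047×223) = 3.36 Ω

3.36 Ω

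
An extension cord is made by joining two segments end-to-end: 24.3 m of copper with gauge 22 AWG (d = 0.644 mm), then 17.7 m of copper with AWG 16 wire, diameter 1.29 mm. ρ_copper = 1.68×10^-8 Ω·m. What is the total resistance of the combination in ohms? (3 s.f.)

1.48 Ω

Segment 1: A = π(0.644/2 mm)² = π(3.2200e-04 m)² = 3.257e-07 m²
R₁ = ρL/A = (1.68×10^-8)(24.3)/(3.257e-07) = 1.253 Ω
Segment 2: A = π(1.29/2 mm)² = π(6.4500e-04 m)² = 1.307e-06 m²
R₂ = (1.68×10^-8)(17.7)/(1.307e-06) = 0.2275 Ω
R = R₁ + R₂ = 1.48 Ω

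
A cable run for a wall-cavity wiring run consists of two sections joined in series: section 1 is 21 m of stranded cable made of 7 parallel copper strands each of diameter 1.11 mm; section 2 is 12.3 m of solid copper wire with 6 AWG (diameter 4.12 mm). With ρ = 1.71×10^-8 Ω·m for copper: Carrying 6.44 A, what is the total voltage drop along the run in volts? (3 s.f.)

Section 1: A_strand = π(5.5500e-04)² = 9.677e-07 m²; R₁ = ρL/(N·A_s) = (1.71×10^-8)(21)/(7×9.677e-07) = 0.05301 Ω
Section 2: A = π(4.12/2 mm)² = π(2.0600e-03 m)² = 1.333e-05 m²
R₂ = (1.71×10^-8)(12.3)/(1.333e-05) = 0.01578 Ω
R = R₁ + R₂ = 0.06879 Ω
V = IR = 6.44 × 0.06879 = 0.443 V

0.443 V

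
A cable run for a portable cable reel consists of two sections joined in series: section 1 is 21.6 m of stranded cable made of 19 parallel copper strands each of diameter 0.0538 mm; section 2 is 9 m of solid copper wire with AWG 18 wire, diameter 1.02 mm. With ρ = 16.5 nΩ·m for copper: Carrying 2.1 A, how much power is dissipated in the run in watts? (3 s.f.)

ρ = 16.5 nΩ·m = 1.65×10^-8 Ω·m
Section 1: A_strand = π(2.6900e-05)² = 2.273e-09 m²; R₁ = ρL/(N·A_s) = (1.65×10^-8)(21.6)/(19×2.273e-09) = 8.251 Ω
Section 2: A = π(1.02/2 mm)² = π(5.1000e-04 m)² = 8.171e-07 m²
R₂ = (1.65×10^-8)(9)/(8.171e-07) = 0.1817 Ω
R = R₁ + R₂ = 8.433 Ω
P = I²R = (2.1)² × 8.433 = 37.2 W

37.2 W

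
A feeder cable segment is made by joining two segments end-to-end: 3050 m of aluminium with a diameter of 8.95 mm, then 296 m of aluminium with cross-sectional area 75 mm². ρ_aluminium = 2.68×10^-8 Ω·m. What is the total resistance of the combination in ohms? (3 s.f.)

1.41 Ω

Segment 1: A = π(d/2)² = π(4.4750e-03 m)² = 6.291e-05 m²
R₁ = ρL/A = (2.68×10^-8)(3050)/(6.291e-05) = 1.299 Ω
Segment 2: A = 75 mm² = 7.500e-05 m²
R₂ = (2.68×10^-8)(296)/(7.500e-05) = 0.1058 Ω
R = R₁ + R₂ = 1.41 Ω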